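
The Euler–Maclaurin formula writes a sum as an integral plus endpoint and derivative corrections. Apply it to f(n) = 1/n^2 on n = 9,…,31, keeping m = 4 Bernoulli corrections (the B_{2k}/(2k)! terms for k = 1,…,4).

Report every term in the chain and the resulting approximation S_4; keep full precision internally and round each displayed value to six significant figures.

∫_9^31 1/x^2 dx evaluates to 0.0788530.
Boundary: ½(f(9) + f(31)) = ½(0.0123457 + 0.00104058) = 0.00669313.
Integral + boundary = 0.0855462.
Order-1 term: 1/12 · (-6.71344e-05 − (-0.00274348)) = 0.000223029.
After k=1: 0.0857692.
Order-2 term: −1/720 · (-8.38306e-07 − (-0.000406442)) = -5.63339e-07.
After k=2: 0.0857686.
Order-3 term: 1/30240 · (-2.61698e-08 − (-0.000150534)) = 4.97711e-09.
After k=3: 0.0857686.
Order-4 term: −1/1209600 · (-1.52498e-09 − (-0.000104073)) = -8.60379e-11.

S_4 ≈ 0.0857686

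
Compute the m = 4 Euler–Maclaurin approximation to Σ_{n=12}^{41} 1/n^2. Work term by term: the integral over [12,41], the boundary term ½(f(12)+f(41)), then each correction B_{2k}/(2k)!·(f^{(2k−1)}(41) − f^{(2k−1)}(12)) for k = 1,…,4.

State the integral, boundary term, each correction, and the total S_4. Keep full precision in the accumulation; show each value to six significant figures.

The integral term ∫_12^41 1/x^2 dx = 0.0589431.
Boundary: ½(f(12) + f(41)) = ½(0.00694444 + 0.000594884) = 0.00376966.
Integral + boundary = 0.0627128.
k=1: B_{2}/(2)! × [f^{(1)}(41) − f^{(1)}(12)] = 1/12 × (-2.90187e-05 − (-0.00115741)) = 9.40324e-05.
Partial sum through k=1: 0.0628068.
k=2: B_{4}/(4)! × [f^{(3)}(41) − f^{(3)}(12)] = −1/720 × (-2.07153e-07 − (-9.64506e-05)) = -1.33671e-07.
Partial sum through k=2: 0.0628067.
k=3: B_{6}/(6)! × [f^{(5)}(41) − f^{(5)}(12)] = 1/30240 × (-3.69697e-09 − (-2.00939e-05)) = 6.64358e-10.
Partial sum through k=3: 0.0628067.
k=4: B_{8}/(8)! × [f^{(7)}(41) − f^{(7)}(12)] = −1/1209600 × (-1.23159e-10 − (-7.81429e-06)) = -6.46012e-12.

S_4 ≈ 0.0628067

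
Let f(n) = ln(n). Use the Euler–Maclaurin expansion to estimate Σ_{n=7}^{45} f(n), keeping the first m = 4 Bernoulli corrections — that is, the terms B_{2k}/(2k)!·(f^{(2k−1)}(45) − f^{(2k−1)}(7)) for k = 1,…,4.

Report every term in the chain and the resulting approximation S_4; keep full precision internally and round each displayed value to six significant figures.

∫_7^45 ln(x) dx evaluates to 119.678.
Boundary: ½(f(7) + f(45)) = ½(1.94591 + 3.80666) = 2.87629.
Integral + boundary = 122.555.
Order-1 term: 1/12 · (0.0222222 − 0.142857) = -0.0100529.
After k=1: 122.545.
Order-2 term: −1/720 · (2.19479e-05 − 0.00583090) = 8.06799e-06.
After k=2: 122.545.
Order-3 term: 1/30240 · (1.30061e-07 − 0.00142798) = -4.72171e-08.
After k=3: 122.545.
Order-4 term: −1/1209600 · (1.92684e-09 − 0.000874271) = 7.22776e-10.

S_4 ≈ 122.545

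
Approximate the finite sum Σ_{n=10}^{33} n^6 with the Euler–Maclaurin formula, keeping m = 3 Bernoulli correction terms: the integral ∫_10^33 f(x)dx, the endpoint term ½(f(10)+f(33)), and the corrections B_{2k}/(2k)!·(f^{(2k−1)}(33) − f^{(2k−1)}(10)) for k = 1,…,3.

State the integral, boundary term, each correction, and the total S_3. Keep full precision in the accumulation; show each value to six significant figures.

S_3 ≈ 6.75267e+09

∫_10^33 x^6 dx evaluates to 6.08692e+09.
Boundary: ½(f(10) + f(33)) = ½(1.00000e+06 + 1.29147e+09) = 6.46234e+08.
Integral + boundary = 6.73315e+09.
k=1: B_{2}/(2)! × [f^{(1)}(33) − f^{(1)}(10)] = 1/12 × (2.34812e+08 − 600000) = 1.95177e+07.
After k=1: 6.75267e+09.
k=2: B_{4}/(4)! × [f^{(3)}(33) − f^{(3)}(10)] = −1/720 × (4.31244e+06 − 120000) = -5822.83.
After k=2: 6.75267e+09.
k=3: B_{6}/(6)! × [f^{(5)}(33) − f^{(5)}(10)] = 1/30240 × (23760.0 − 7200.00) = 0.547619.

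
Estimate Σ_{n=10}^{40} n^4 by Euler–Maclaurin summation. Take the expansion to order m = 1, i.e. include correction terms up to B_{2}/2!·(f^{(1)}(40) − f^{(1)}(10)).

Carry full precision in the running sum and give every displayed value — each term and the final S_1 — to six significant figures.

The integral term ∫_10^40 x^4 dx = 2.04600e+07.
Boundary: ½(f(10) + f(40)) = ½(10000.0 + 2.56000e+06) = 1.28500e+06.
So far: 2.17450e+07.
k=1: B_{2}/(2)! × [f^{(1)}(40) − f^{(1)}(10)] = 1/12 × (256000 − 4000.00) = 21000.0.

S_1 ≈ 2.17660e+07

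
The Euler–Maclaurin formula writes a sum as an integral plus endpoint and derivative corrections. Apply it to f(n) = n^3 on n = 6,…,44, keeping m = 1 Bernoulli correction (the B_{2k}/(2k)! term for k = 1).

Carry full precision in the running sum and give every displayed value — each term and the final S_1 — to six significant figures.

S_1 ≈ 979875

Integral: ∫_6^44 x^3 dx = 936700.
Boundary: ½(f(6) + f(44)) = ½(216.000 + 85184.0) = 42700.0.
Running total after boundary: 979400.
Correction k=1: B_{2}/2! · (f^{(1)}(44) − f^{(1)}(6)) = 1/12 · (5808.00 − 108.000) = 475.000.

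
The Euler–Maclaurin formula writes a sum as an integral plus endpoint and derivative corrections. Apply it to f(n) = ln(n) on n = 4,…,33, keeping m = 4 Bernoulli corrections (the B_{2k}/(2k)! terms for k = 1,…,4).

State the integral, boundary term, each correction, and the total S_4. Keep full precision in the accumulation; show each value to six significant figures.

Integral: ∫_4^33 ln(x) dx = 80.8396.
½[f(4) + f(33)] = ½[1.38629 + 3.49651] = 2.44140.
Integral + boundary = 83.2810.
Order-1 term: 1/12 · (0.0303030 − 0.250000) = -0.0183081.
Running total after k=1: 83.2627.
Order-2 term: −1/720 · (5.56529e-05 − 0.0312500) = 4.33255e-05.
Running total after k=2: 83.2627.
Order-3 term: 1/30240 · (6.13256e-07 − 0.0234375) = -7.75029e-07.
Running total after k=3: 83.2627.
Order-4 term: −1/1209600 · (1.68941e-08 − 0.0439453) = 3.63304e-08.

S_4 ≈ 83.2627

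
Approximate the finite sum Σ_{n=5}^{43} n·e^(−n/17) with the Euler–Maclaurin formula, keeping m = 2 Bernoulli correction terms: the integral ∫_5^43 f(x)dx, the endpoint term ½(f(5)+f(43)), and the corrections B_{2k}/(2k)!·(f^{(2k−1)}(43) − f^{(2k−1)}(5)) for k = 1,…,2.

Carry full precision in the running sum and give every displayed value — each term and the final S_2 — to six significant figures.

The integral term ∫_5^43 x·e^(−x/17) dx = 197.401.
Endpoint term: (f(5) + f(43))/2 = (3.72594 + 3.42735)/2 = 3.57665.
Integral + boundary = 200.977.
k=1: B_{2}/(2)! × [f^{(1)}(43) − f^{(1)}(5)] = 1/12 × (-0.121903 − 0.526016) = -0.0539932.
Running total after k=1: 200.923.
k=2: B_{4}/(4)! × [f^{(3)}(43) − f^{(3)}(5)] = −1/720 × (0.000129788 − 0.00697714) = 9.51021e-06.

S_2 ≈ 200.923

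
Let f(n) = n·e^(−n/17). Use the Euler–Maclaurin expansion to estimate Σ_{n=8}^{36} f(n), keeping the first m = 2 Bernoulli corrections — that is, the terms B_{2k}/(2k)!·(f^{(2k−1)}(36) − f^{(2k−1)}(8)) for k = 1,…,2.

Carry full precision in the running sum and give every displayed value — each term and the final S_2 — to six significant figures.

S_2 ≈ 161.692

∫_8^36 x·e^(−x/17) dx evaluates to 157.066.
½[f(8) + f(36)] = ½[4.99708 + 4.33132] = 4.66420.
So far: 161.731.
k=1: B_{2}/(2)! × [f^{(1)}(36) − f^{(1)}(8)] = 1/12 × (-0.134469 − 0.330689) = -0.0387632.
After k=1: 161.692.
k=2: B_{4}/(4)! × [f^{(3)}(36) − f^{(3)}(8)] = −1/720 × (0.000367335 − 0.00546698) = 7.08285e-06.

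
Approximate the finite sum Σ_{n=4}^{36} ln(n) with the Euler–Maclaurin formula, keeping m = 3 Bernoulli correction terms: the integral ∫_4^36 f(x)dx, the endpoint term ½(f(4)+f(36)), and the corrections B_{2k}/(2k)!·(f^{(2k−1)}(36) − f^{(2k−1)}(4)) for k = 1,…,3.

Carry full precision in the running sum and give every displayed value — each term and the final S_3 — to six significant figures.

S_3 ≈ 93.9279

∫_4^36 ln(x) dx evaluates to 91.4615.
Endpoint term: (f(4) + f(36))/2 = (1.38629 + 3.58352)/2 = 2.48491.
Integral + boundary = 93.9464.
k=1: B_{2}/(2)! × [f^{(1)}(36) − f^{(1)}(4)] = 1/12 × (0.0277778 − 0.250000) = -0.0185185.
Running total after k=1: 93.9279.
k=2: B_{4}/(4)! × [f^{(3)}(36) − f^{(3)}(4)] = −1/720 × (4.28669e-05 − 0.0312500) = 4.33432e-05.
Running total after k=2: 93.9279.
k=3: B_{6}/(6)! × [f^{(5)}(36) − f^{(5)}(4)] = 1/30240 × (3.96916e-07 − 0.0234375) = -7.75036e-07.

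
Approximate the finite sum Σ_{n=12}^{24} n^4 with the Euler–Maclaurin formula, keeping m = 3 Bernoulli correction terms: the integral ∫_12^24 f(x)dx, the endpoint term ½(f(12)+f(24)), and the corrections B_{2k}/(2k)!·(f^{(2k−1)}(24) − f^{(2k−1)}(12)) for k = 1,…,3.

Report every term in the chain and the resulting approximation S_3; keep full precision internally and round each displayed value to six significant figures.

Integral: ∫_12^24 x^4 dx = 1.54276e+06.
Endpoint term: (f(12) + f(24))/2 = (20736.0 + 331776)/2 = 176256.
Running total after boundary: 1.71901e+06.
k=1: B_{2}/(2)! × [f^{(1)}(24) − f^{(1)}(12)] = 1/12 × (55296.0 − 6912.00) = 4032.00.
Running total after k=1: 1.72305e+06.
k=2: B_{4}/(4)! × [f^{(3)}(24) − f^{(3)}(12)] = −1/720 × (576.000 − 288.000) = -0.400000.
Running total after k=2: 1.72305e+06.
k=3: B_{6}/(6)! × [f^{(5)}(24) − f^{(5)}(12)] = 1/30240 × (0.00000 − 0.00000) = 0.00000.

S_3 ≈ 1.72305e+06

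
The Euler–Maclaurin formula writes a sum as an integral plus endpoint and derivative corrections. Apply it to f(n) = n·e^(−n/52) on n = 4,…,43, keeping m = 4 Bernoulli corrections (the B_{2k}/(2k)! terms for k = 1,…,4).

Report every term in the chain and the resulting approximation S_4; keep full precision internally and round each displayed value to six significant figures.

S_4 ≈ 546.868

∫_4^43 x·e^(−x/52) dx evaluates to 535.677.
Boundary: ½(f(4) + f(43)) = ½(3.70384 + 18.8079) = 11.2559.
Integral + boundary = 546.933.
Correction k=1: B_{2}/2! · (f^{(1)}(43) − f^{(1)}(4)) = 1/12 · (0.0757026 − 0.854733) = -0.0649192.
Partial sum through k=1: 546.868.
Correction k=2: B_{4}/4! · (f^{(3)}(43) − f^{(3)}(4)) = −1/720 · (0.000351512 − 0.00100098) = 9.02042e-07.
Partial sum through k=2: 546.868.
Correction k=3: B_{6}/6! · (f^{(5)}(43) − f^{(5)}(4)) = 1/30240 · (2.49640e-07 − 6.23471e-07) = -1.23621e-11.
Partial sum through k=3: 546.868.
Correction k=4: B_{8}/8! · (f^{(7)}(43) − f^{(7)}(4)) = −1/1209600 · (1.36569e-10 − 3.24244e-10) = 1.55154e-16.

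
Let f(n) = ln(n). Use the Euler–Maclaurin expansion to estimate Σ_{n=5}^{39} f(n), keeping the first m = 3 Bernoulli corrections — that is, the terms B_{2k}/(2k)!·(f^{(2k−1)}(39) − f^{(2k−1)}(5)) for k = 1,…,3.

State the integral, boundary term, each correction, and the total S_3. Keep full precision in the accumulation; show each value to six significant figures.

S_3 ≈ 103.454

Integral: ∫_5^39 ln(x) dx = 100.832.
½[f(5) + f(39)] = ½[1.60944 + 3.66356] = 2.63650.
Integral + boundary = 103.468.
Order-1 term: 1/12 · (0.0256410 − 0.200000) = -0.0145299.
Running total after k=1: 103.454.
Order-2 term: −1/720 · (3.37160e-05 − 0.0160000) = 2.21754e-05.
Running total after k=2: 103.454.
Order-3 term: 1/30240 · (2.66004e-07 − 0.00768000) = -2.53959e-07.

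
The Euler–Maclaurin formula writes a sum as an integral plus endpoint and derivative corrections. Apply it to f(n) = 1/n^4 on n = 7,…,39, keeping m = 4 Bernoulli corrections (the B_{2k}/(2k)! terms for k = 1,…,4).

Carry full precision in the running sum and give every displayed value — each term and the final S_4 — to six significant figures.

Integral: ∫_7^39 1/x^4 dx = 0.000966198.
½[f(7) + f(39)] = ½[0.000416493 + 4.32257e-07] = 0.000208463.
Running total after boundary: 0.00117466.
Order-1 term: 1/12 · (-4.43340e-08 − (-0.000237996)) = 1.98293e-05.
After k=1: 0.00119449.
Order-2 term: −1/720 · (-8.74438e-10 − (-0.000145712)) = -2.02376e-07.
After k=2: 0.00119429.
Order-3 term: 1/30240 · (-3.21950e-11 − (-0.000166528)) = 5.50687e-09.
After k=3: 0.00119429.
Order-4 term: −1/1209600 · (-1.90503e-12 − (-0.000305868)) = -2.52867e-10.

S_4 ≈ 0.00119429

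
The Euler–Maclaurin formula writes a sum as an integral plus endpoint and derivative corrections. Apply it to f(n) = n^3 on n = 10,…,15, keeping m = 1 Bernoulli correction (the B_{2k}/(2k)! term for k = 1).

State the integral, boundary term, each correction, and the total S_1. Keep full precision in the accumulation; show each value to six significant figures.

S_1 ≈ 12375.0

∫_10^15 x^3 dx evaluates to 10156.2.
Endpoint term: (f(10) + f(15))/2 = (1000.00 + 3375.00)/2 = 2187.50.
Running total after boundary: 12343.8.
Correction k=1: B_{2}/2! · (f^{(1)}(15) − f^{(1)}(10)) = 1/12 · (675.000 − 300.000) = 31.2500.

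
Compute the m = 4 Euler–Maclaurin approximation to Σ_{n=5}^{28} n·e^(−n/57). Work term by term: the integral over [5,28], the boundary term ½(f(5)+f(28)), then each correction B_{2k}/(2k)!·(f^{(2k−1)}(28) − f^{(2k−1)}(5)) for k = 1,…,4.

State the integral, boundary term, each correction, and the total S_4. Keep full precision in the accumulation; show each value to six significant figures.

S_4 ≈ 283.488

∫_5^28 x·e^(−x/57) dx evaluates to 272.676.
Endpoint term: (f(5) + f(28))/2 = (4.58009 + 17.1325)/2 = 10.8563.
Running total after boundary: 283.532.
Correction k=1: B_{2}/2! · (f^{(1)}(28) − f^{(1)}(5)) = 1/12 · (0.311305 − 0.835666) = -0.0436967.
Running total after k=1: 283.488.
Correction k=2: B_{4}/4! · (f^{(3)}(28) − f^{(3)}(5)) = −1/720 · (0.000472470 − 0.000821084) = 4.84187e-07.
Running total after k=2: 283.488.
Correction k=3: B_{6}/6! · (f^{(5)}(28) − f^{(5)}(5)) = 1/30240 · (2.61349e-07 − 4.26273e-07) = -5.45383e-12.
Running total after k=3: 283.488.
Correction k=4: B_{8}/8! · (f^{(7)}(28) − f^{(7)}(5)) = −1/1209600 · (1.16121e-10 − 1.84619e-10) = 5.66282e-17.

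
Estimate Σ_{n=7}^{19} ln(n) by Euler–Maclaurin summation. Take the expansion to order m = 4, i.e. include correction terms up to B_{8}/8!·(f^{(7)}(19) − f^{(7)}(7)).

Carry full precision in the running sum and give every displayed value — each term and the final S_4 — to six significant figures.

S_4 ≈ 32.7606

∫_7^19 ln(x) dx evaluates to 30.3230.
Endpoint term: (f(7) + f(19))/2 = (1.94591 + 2.94444)/2 = 2.44517.
Running total after boundary: 32.7681.
k=1: B_{2}/(2)! × [f^{(1)}(19) − f^{(1)}(7)] = 1/12 × (0.0526316 − 0.142857) = -0.00751880.
After k=1: 32.7606.
k=2: B_{4}/(4)! × [f^{(3)}(19) − f^{(3)}(7)] = −1/720 × (0.000291588 − 0.00583090) = 7.69349e-06.
After k=2: 32.7606.
k=3: B_{6}/(6)! × [f^{(5)}(19) − f^{(5)}(7)] = 1/30240 × (9.69267e-06 − 0.00142798) = -4.69009e-08.
After k=3: 32.7606.
k=4: B_{8}/(8)! × [f^{(7)}(19) − f^{(7)}(7)] = −1/1209600 × (8.05485e-07 − 0.000874271) = 7.22111e-10.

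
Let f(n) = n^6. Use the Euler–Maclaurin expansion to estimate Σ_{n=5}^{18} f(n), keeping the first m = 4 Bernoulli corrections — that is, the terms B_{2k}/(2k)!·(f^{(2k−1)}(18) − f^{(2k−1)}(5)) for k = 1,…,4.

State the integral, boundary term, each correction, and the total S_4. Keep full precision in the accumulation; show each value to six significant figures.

The integral term ∫_5^18 x^6 dx = 8.74488e+07.
Boundary: ½(f(5) + f(18)) = ½(15625.0 + 3.40122e+07) = 1.70139e+07.
Running total after boundary: 1.04463e+08.
Correction k=1: B_{2}/2! · (f^{(1)}(18) − f^{(1)}(5)) = 1/12 · (1.13374e+07 − 18750.0) = 943222.
Running total after k=1: 1.05406e+08.
Correction k=2: B_{4}/4! · (f^{(3)}(18) − f^{(3)}(5)) = −1/720 · (699840 − 15000.0) = -951.167.
Running total after k=2: 1.05405e+08.
Correction k=3: B_{6}/6! · (f^{(5)}(18) − f^{(5)}(5)) = 1/30240 · (12960.0 − 3600.00) = 0.309524.
Running total after k=3: 1.05405e+08.
Correction k=4: B_{8}/8! · (f^{(7)}(18) − f^{(7)}(5)) = −1/1209600 · (0.00000 − 0.00000) = 0.00000.

S_4 ≈ 1.05405e+08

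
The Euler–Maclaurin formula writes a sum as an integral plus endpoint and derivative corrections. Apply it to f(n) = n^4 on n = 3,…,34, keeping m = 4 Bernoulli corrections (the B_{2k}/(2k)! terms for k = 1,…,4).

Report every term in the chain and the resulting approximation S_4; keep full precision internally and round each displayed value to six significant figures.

∫_3^34 x^4 dx evaluates to 9.08704e+06.
Boundary: ½(f(3) + f(34)) = ½(81.0000 + 1.33634e+06) = 668208.
Integral + boundary = 9.75524e+06.
Order-1 term: 1/12 · (157216 − 108.000) = 13092.3.
Partial sum through k=1: 9.76834e+06.
Order-2 term: −1/720 · (816.000 − 72.0000) = -1.03333.
Partial sum through k=2: 9.76834e+06.
Order-3 term: 1/30240 · (0.00000 − 0.00000) = 0.00000.
Partial sum through k=3: 9.76834e+06.
Order-4 term: −1/1209600 · (0.00000 − 0.00000) = 0.00000.

S_4 ≈ 9.76834e+06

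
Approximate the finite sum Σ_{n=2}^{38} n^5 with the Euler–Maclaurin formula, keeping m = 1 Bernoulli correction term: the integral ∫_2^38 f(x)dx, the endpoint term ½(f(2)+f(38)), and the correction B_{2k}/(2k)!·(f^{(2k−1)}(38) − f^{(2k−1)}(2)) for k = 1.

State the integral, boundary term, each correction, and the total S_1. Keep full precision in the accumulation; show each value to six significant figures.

∫_2^38 x^5 dx evaluates to 5.01823e+08.
Endpoint term: (f(2) + f(38))/2 = (32.0000 + 7.92352e+07)/2 = 3.96176e+07.
Running total after boundary: 5.41440e+08.
k=1: B_{2}/(2)! × [f^{(1)}(38) − f^{(1)}(2)] = 1/12 × (1.04257e+07 − 80.0000) = 868800.

S_1 ≈ 5.42309e+08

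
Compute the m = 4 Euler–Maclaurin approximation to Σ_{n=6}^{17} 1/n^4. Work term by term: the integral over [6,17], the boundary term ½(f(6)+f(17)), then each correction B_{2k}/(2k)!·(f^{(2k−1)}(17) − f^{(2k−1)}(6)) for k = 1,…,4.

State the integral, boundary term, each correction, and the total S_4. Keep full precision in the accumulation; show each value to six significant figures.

S_4 ≈ 0.00190921

The integral term ∫_6^17 1/x^4 dx = 0.00147536.
Boundary: ½(f(6) + f(17)) = ½(0.000771605 + 1.19730e-05) = 0.000391789.
Integral + boundary = 0.00186715.
Correction k=1: B_{2}/2! · (f^{(1)}(17) − f^{(1)}(6)) = 1/12 · (-2.81719e-06 − (-0.000514403)) = 4.26322e-05.
Partial sum through k=1: 0.00190978.
Correction k=2: B_{4}/4! · (f^{(3)}(17) − f^{(3)}(6)) = −1/720 · (-2.92441e-07 − (-0.000428669)) = -5.94968e-07.
Partial sum through k=2: 0.00190919.
Correction k=3: B_{6}/6! · (f^{(5)}(17) − f^{(5)}(6)) = 1/30240 · (-5.66668e-08 − (-0.000666819)) = 2.20490e-08.
Partial sum through k=3: 0.00190921.
Correction k=4: B_{8}/8! · (f^{(7)}(17) − f^{(7)}(6)) = −1/1209600 · (-1.76471e-08 − (-0.00166705)) = -1.37817e-09.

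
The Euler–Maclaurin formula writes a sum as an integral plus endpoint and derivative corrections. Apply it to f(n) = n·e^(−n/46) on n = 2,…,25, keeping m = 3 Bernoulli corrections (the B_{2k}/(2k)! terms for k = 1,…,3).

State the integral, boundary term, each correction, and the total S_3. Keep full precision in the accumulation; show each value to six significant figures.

∫_2^25 x·e^(−x/46) dx evaluates to 217.410.
½[f(2) + f(25)] = ½[1.91491 + 14.5181] = 8.21651.
So far: 225.626.
k=1: B_{2}/(2)! × [f^{(1)}(25) − f^{(1)}(2)] = 1/12 × (0.265114 − 0.915825) = -0.0542260.
Partial sum through k=1: 225.572.
k=2: B_{4}/(4)! × [f^{(3)}(25) − f^{(3)}(2)] = −1/720 × (0.000674179 − 0.00133777) = 9.21661e-07.
Partial sum through k=2: 225.572.
k=3: B_{6}/(6)! × [f^{(5)}(25) − f^{(5)}(2)] = 1/30240 × (5.78010e-07 − 1.05990e-06) = -1.59354e-11.

S_3 ≈ 225.572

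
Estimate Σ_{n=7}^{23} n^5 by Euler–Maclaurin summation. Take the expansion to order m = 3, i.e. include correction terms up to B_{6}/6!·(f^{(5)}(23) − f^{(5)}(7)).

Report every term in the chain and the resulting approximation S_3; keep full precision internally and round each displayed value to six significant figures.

The integral term ∫_7^23 x^5 dx = 2.46530e+07.
Endpoint term: (f(7) + f(23))/2 = (16807.0 + 6.43634e+06)/2 = 3.22658e+06.
So far: 2.78796e+07.
Order-1 term: 1/12 · (1.39920e+06 − 12005.0) = 115600.
Running total after k=1: 2.79952e+07.
Order-2 term: −1/720 · (31740.0 − 2940.00) = -40.0000.
Running total after k=2: 2.79952e+07.
Order-3 term: 1/30240 · (120.000 − 120.000) = 0.00000.

S_3 ≈ 2.79952e+07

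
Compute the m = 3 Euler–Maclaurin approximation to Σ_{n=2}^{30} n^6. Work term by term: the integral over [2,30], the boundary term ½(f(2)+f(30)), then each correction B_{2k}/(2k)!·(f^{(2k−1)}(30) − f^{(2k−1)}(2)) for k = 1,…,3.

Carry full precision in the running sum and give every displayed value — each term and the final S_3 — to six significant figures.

S_3 ≈ 3.50093e+09

Integral: ∫_2^30 x^6 dx = 3.12429e+09.
Boundary: ½(f(2) + f(30)) = ½(64.0000 + 7.29000e+08) = 3.64500e+08.
Integral + boundary = 3.48879e+09.
Order-1 term: 1/12 · (1.45800e+08 − 192.000) = 1.21500e+07.
After k=1: 3.50094e+09.
Order-2 term: −1/720 · (3.24000e+06 − 960.000) = -4498.67.
After k=2: 3.50093e+09.
Order-3 term: 1/30240 · (21600.0 − 1440.00) = 0.666667.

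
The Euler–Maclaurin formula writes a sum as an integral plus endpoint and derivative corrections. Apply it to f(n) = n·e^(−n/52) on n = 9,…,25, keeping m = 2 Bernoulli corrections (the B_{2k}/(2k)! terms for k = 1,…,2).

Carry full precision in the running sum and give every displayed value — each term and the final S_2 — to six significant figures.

S_2 ≈ 203.662

∫_9^25 x·e^(−x/52) dx evaluates to 192.180.
½[f(9) + f(25)] = ½[7.56966 + 15.4577] = 11.5137.
Integral + boundary = 203.693.
k=1: B_{2}/(2)! × [f^{(1)}(25) − f^{(1)}(9)] = 1/12 × (0.321044 − 0.695503) = -0.0312049.
Partial sum through k=1: 203.662.
k=2: B_{4}/(4)! × [f^{(3)}(25) − f^{(3)}(9)] = −1/720 × (0.000576058 − 0.000879308) = 4.21181e-07.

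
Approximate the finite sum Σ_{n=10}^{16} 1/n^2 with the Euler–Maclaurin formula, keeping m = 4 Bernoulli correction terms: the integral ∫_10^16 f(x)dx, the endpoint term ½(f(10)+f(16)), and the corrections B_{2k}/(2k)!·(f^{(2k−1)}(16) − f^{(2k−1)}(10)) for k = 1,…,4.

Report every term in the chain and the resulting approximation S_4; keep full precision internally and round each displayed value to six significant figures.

S_4 ≈ 0.0445788

The integral term ∫_10^16 1/x^2 dx = 0.0375000.
Boundary: ½(f(10) + f(16)) = ½(0.0100000 + 0.00390625) = 0.00695313.
So far: 0.0444531.
k=1: B_{2}/(2)! × [f^{(1)}(16) − f^{(1)}(10)] = 1/12 × (-0.000488281 − (-0.00200000)) = 0.000125977.
Running total after k=1: 0.0445791.
k=2: B_{4}/(4)! × [f^{(3)}(16) − f^{(3)}(10)] = −1/720 × (-2.28882e-05 − (-0.000240000)) = -3.01544e-07.
Running total after k=2: 0.0445788.
k=3: B_{6}/(6)! × [f^{(5)}(16) − f^{(5)}(10)] = 1/30240 × (-2.68221e-06 − (-7.20000e-05)) = 2.29225e-09.
Running total after k=3: 0.0445788.
k=4: B_{8}/(8)! × [f^{(7)}(16) − f^{(7)}(10)] = −1/1209600 × (-5.86733e-07 − (-4.03200e-05)) = -3.28483e-11.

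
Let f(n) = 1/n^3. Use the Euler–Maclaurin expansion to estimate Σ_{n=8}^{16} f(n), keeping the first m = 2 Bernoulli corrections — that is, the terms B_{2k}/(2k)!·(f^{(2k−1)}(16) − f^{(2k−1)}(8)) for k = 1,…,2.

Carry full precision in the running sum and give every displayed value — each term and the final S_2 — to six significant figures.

Integral: ∫_8^16 1/x^3 dx = 0.00585938.
½[f(8) + f(16)] = ½[0.00195312 + 0.000244141] = 0.00109863.
Integral + boundary = 0.00695801.
Order-1 term: 1/12 · (-4.57764e-05 − (-0.000732422)) = 5.72205e-05.
Running total after k=1: 0.00701523.
Order-2 term: −1/720 · (-3.57628e-06 − (-0.000228882)) = -3.12924e-07.

S_2 ≈ 0.00701492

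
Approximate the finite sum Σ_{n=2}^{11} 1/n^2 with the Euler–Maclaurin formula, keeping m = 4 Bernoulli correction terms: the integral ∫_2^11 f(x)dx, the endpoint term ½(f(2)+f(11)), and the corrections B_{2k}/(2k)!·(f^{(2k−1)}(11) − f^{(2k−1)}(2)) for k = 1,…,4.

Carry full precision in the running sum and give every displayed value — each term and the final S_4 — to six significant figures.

The integral term ∫_2^11 1/x^2 dx = 0.409091.
Endpoint term: (f(2) + f(11))/2 = (0.250000 + 0.00826446)/2 = 0.129132.
Running total after boundary: 0.538223.
Correction k=1: B_{2}/2! · (f^{(1)}(11) − f^{(1)}(2)) = 1/12 · (-0.00150263 − (-0.250000)) = 0.0207081.
Running total after k=1: 0.558931.
Correction k=2: B_{4}/4! · (f^{(3)}(11) − f^{(3)}(2)) = −1/720 · (-0.000149021 − (-0.750000)) = -0.00104146.
Running total after k=2: 0.557890.
Correction k=3: B_{6}/6! · (f^{(5)}(11) − f^{(5)}(2)) = 1/30240 · (-3.69474e-05 − (-5.62500)) = 0.000186011.
Running total after k=3: 0.558076.
Correction k=4: B_{8}/8! · (f^{(7)}(11) − f^{(7)}(2)) = −1/1209600 · (-1.70996e-05 − (-78.7500)) = -6.51042e-05.

S_4 ≈ 0.558011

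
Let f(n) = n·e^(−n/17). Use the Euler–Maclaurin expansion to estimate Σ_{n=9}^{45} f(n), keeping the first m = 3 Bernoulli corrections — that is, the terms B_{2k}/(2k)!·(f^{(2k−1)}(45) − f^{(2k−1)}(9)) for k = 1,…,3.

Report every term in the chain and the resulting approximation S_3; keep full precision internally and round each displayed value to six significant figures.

S_3 ≈ 189.843

∫_9^45 x·e^(−x/17) dx evaluates to 185.631.
Endpoint term: (f(9) + f(45))/2 = (5.30056 + 3.18867)/2 = 4.24462.
So far: 189.875.
k=1: B_{2}/(2)! × [f^{(1)}(45) − f^{(1)}(9)] = 1/12 × (-0.116709 − 0.277154) = -0.0328219.
Running total after k=1: 189.843.
k=2: B_{4}/(4)! × [f^{(3)}(45) − f^{(3)}(9)] = −1/720 × (8.65369e-05 − 0.00503480) = 6.87258e-06.
Running total after k=2: 189.843.
k=3: B_{6}/(6)! × [f^{(5)}(45) − f^{(5)}(9)] = 1/30240 × (1.99624e-06 − 3.15245e-05) = -9.76464e-10.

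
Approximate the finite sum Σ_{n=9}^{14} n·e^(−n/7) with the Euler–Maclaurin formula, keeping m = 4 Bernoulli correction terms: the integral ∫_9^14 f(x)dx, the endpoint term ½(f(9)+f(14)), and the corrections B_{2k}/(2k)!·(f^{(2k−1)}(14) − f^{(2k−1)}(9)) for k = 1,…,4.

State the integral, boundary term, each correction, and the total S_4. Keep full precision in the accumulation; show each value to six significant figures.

Integral: ∫_9^14 x·e^(−x/7) dx = 11.0685.
½[f(9) + f(14)] = ½[2.48808 + 1.89469] = 2.19139.
Integral + boundary = 13.2598.
Order-1 term: 1/12 · (-0.135335 − (-0.0789866)) = -0.00469572.
After k=1: 13.2551.
Order-2 term: −1/720 · (0.00276194 − 0.00967183) = 9.59706e-06.
After k=2: 13.2552.
Order-3 term: 1/30240 · (0.000169099 − 0.000427666) = -8.55050e-09.
After k=3: 13.2552.
Order-4 term: −1/1209600 · (5.75165e-06 − 1.34275e-05) = 6.34577e-12.

S_4 ≈ 13.2552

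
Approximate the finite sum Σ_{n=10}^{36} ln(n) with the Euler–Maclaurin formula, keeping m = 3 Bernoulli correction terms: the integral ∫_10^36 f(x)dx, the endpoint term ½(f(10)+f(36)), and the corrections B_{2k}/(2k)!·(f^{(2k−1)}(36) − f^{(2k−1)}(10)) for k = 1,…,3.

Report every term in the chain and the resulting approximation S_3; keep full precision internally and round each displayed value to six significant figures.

Integral: ∫_10^36 ln(x) dx = 79.9808.
½[f(10) + f(36)] = ½[2.30259 + 3.58352] = 2.94305.
Running total after boundary: 82.9239.
k=1: B_{2}/(2)! × [f^{(1)}(36) − f^{(1)}(10)] = 1/12 × (0.0277778 − 0.100000) = -0.00601852.
Partial sum through k=1: 82.9179.
k=2: B_{4}/(4)! × [f^{(3)}(36) − f^{(3)}(10)] = −1/720 × (4.28669e-05 − 0.00200000) = 2.71824e-06.
Partial sum through k=2: 82.9179.
k=3: B_{6}/(6)! × [f^{(5)}(36) − f^{(5)}(10)] = 1/30240 × (3.96916e-07 − 0.000240000) = -7.92338e-09.

S_3 ≈ 82.9179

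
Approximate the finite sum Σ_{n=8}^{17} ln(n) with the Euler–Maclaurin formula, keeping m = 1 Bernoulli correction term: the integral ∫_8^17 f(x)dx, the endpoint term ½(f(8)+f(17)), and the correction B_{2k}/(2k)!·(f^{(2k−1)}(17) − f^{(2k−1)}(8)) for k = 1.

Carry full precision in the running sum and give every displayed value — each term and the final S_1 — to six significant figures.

The integral term ∫_8^17 ln(x) dx = 22.5291.
½[f(8) + f(17)] = ½[2.07944 + 2.83321] = 2.45633.
Running total after boundary: 24.9854.
Order-1 term: 1/12 · (0.0588235 − 0.125000) = -0.00551471.

S_1 ≈ 24.9799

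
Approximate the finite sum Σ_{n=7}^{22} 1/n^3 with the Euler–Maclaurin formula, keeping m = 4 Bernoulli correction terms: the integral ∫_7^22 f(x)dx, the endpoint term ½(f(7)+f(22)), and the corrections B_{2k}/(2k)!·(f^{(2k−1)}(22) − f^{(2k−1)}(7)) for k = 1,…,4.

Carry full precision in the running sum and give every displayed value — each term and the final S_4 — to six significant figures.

The integral term ∫_7^22 1/x^3 dx = 0.00917102.
½[f(7) + f(22)] = ½[0.00291545 + 9.39144e-05] = 0.00150468.
Running total after boundary: 0.0106757.
k=1: B_{2}/(2)! × [f^{(1)}(22) − f^{(1)}(7)] = 1/12 × (-1.28065e-05 − (-0.00124948)) = 0.000103056.
Running total after k=1: 0.0107788.
k=2: B_{4}/(4)! × [f^{(3)}(22) − f^{(3)}(7)] = −1/720 × (-5.29194e-07 − (-0.000509992)) = -7.07587e-07.
Running total after k=2: 0.0107781.
k=3: B_{6}/(6)! × [f^{(5)}(22) − f^{(5)}(7)] = 1/30240 × (-4.59218e-08 − (-0.000437136)) = 1.44540e-08.
Running total after k=3: 0.0107781.
k=4: B_{8}/(8)! × [f^{(7)}(22) − f^{(7)}(7)] = −1/1209600 × (-6.83135e-09 − (-0.000642322)) = -5.31014e-10.

S_4 ≈ 0.0107781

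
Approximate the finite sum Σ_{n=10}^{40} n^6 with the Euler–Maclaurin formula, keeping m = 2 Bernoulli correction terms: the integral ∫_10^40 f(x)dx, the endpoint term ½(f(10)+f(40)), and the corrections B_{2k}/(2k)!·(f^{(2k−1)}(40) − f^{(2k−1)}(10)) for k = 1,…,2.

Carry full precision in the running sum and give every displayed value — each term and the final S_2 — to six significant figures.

S_2 ≈ 2.55039e+10

∫_10^40 x^6 dx evaluates to 2.34043e+10.
½[f(10) + f(40)] = ½[1.00000e+06 + 4.09600e+09] = 2.04850e+09.
Running total after boundary: 2.54528e+10.
Correction k=1: B_{2}/2! · (f^{(1)}(40) − f^{(1)}(10)) = 1/12 · (6.14400e+08 − 600000) = 5.11500e+07.
Running total after k=1: 2.55039e+10.
Correction k=2: B_{4}/4! · (f^{(3)}(40) − f^{(3)}(10)) = −1/720 · (7.68000e+06 − 120000) = -10500.0.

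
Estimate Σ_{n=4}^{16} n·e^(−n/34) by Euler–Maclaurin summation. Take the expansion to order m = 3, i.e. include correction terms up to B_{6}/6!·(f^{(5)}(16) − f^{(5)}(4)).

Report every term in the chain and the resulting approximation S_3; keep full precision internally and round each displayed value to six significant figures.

S_3 ≈ 93.4589

∫_4^16 x·e^(−x/34) dx evaluates to 86.7216.
Endpoint term: (f(4) + f(16))/2 = (3.55604 + 9.99416)/2 = 6.77510.
So far: 93.4967.
k=1: B_{2}/(2)! × [f^{(1)}(16) − f^{(1)}(4)] = 1/12 × (0.330689 − 0.784420) = -0.0378110.
After k=1: 93.4589.
k=2: B_{4}/(4)! × [f^{(3)}(16) − f^{(3)}(4)] = −1/720 × (0.00136675 − 0.00221664) = 1.18041e-06.
After k=2: 93.4589.
k=3: B_{6}/(6)! × [f^{(5)}(16) − f^{(5)}(4)] = 1/30240 × (2.11715e-06 − 3.24803e-06) = -3.73967e-11.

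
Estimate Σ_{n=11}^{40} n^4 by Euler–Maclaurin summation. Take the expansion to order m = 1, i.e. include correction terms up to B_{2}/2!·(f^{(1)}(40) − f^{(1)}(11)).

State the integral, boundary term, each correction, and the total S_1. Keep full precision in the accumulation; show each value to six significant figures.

∫_11^40 x^4 dx evaluates to 2.04478e+07.
½[f(11) + f(40)] = ½[14641.0 + 2.56000e+06] = 1.28732e+06.
Integral + boundary = 2.17351e+07.
Correction k=1: B_{2}/2! · (f^{(1)}(40) − f^{(1)}(11)) = 1/12 · (256000 − 5324.00) = 20889.7.

S_1 ≈ 2.17560e+07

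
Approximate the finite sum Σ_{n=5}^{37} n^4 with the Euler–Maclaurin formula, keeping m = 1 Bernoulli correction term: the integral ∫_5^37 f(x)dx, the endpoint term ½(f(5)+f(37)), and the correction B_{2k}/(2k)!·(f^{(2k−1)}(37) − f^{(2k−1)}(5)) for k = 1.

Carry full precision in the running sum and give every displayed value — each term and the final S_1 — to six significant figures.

S_1 ≈ 1.48224e+07

Integral: ∫_5^37 x^4 dx = 1.38682e+07.
½[f(5) + f(37)] = ½[625.000 + 1.87416e+06] = 937393.
So far: 1.48056e+07.
k=1: B_{2}/(2)! × [f^{(1)}(37) − f^{(1)}(5)] = 1/12 × (202612 − 500.000) = 16842.7.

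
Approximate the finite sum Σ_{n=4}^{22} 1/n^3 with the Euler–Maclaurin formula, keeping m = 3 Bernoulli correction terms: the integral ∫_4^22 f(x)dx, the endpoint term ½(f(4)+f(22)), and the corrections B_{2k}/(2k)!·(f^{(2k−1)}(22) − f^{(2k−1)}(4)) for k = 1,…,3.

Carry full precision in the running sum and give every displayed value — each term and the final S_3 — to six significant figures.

S_3 ≈ 0.0390328

∫_4^22 1/x^3 dx evaluates to 0.0302169.
Endpoint term: (f(4) + f(22))/2 = (0.0156250 + 9.39144e-05)/2 = 0.00785946.
Running total after boundary: 0.0380764.
Order-1 term: 1/12 · (-1.28065e-05 − (-0.0117188)) = 0.000975495.
Running total after k=1: 0.0390519.
Order-2 term: −1/720 · (-5.29194e-07 − (-0.0146484)) = -2.03443e-05.
Running total after k=2: 0.0390316.
Order-3 term: 1/30240 · (-4.59218e-08 − (-0.0384521)) = 1.27156e-06.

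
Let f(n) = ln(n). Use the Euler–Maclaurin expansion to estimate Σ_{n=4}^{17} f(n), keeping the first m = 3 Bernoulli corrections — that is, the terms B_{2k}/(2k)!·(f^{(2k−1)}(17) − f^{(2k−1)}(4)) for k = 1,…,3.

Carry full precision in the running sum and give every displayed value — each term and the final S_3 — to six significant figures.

Integral: ∫_4^17 ln(x) dx = 29.6194.
½[f(4) + f(17)] = ½[1.38629 + 2.83321] = 2.10975.
Integral + boundary = 31.7292.
k=1: B_{2}/(2)! × [f^{(1)}(17) − f^{(1)}(4)] = 1/12 × (0.0588235 − 0.250000) = -0.0159314.
Partial sum through k=1: 31.7133.
k=2: B_{4}/(4)! × [f^{(3)}(17) − f^{(3)}(4)] = −1/720 × (0.000407083 − 0.0312500) = 4.28374e-05.
Partial sum through k=2: 31.7133.
k=3: B_{6}/(6)! × [f^{(5)}(17) − f^{(5)}(4)] = 1/30240 × (1.69031e-05 − 0.0234375) = -7.74491e-07.

S_3 ≈ 31.7133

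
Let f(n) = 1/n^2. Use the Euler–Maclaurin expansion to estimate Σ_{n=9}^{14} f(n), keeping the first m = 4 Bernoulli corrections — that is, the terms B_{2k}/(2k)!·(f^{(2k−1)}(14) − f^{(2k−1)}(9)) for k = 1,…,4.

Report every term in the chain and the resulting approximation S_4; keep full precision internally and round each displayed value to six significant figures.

S_4 ≈ 0.0485738

Integral: ∫_9^14 1/x^2 dx = 0.0396825.
Boundary: ½(f(9) + f(14)) = ½(0.0123457 + 0.00510204) = 0.00872386.
Running total after boundary: 0.0484064.
Correction k=1: B_{2}/2! · (f^{(1)}(14) − f^{(1)}(9)) = 1/12 · (-0.000728863 − (-0.00274348)) = 0.000167885.
After k=1: 0.0485743.
Correction k=2: B_{4}/4! · (f^{(3)}(14) − f^{(3)}(9)) = −1/720 · (-4.46243e-05 − (-0.000406442)) = -5.02525e-07.
After k=2: 0.0485738.
Correction k=3: B_{6}/6! · (f^{(5)}(14) − f^{(5)}(9)) = 1/30240 · (-6.83024e-06 − (-0.000150534)) = 4.75211e-09.
After k=3: 0.0485738.
Correction k=4: B_{8}/8! · (f^{(7)}(14) − f^{(7)}(9)) = −1/1209600 · (-1.95150e-06 − (-0.000104073)) = -8.44258e-11.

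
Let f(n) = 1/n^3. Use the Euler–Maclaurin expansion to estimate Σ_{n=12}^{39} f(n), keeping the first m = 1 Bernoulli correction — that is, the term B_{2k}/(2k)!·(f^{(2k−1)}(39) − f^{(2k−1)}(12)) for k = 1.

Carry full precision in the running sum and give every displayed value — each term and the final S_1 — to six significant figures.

Integral: ∫_12^39 1/x^3 dx = 0.00314349.
½[f(12) + f(39)] = ½[0.000578704 + 1.68580e-05] = 0.000297781.
Integral + boundary = 0.00344127.
Order-1 term: 1/12 · (-1.29677e-06 − (-0.000144676)) = 1.19483e-05.

S_1 ≈ 0.00345322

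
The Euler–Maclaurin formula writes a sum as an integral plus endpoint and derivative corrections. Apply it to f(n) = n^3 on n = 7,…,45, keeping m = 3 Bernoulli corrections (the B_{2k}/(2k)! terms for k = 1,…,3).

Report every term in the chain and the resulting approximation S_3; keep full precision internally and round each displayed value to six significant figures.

S_3 ≈ 1.07078e+06

The integral term ∫_7^45 x^3 dx = 1.02456e+06.
Boundary: ½(f(7) + f(45)) = ½(343.000 + 91125.0) = 45734.0.
So far: 1.07029e+06.
Order-1 term: 1/12 · (6075.00 − 147.000) = 494.000.
After k=1: 1.07078e+06.
Order-2 term: −1/720 · (6.00000 − 6.00000) = 0.00000.
After k=2: 1.07078e+06.
Order-3 term: 1/30240 · (0.00000 − 0.00000) = 0.00000.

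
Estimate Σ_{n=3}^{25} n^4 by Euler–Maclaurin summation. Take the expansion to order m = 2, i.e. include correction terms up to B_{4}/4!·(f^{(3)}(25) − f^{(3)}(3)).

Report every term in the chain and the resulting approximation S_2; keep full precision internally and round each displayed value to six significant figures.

S_2 ≈ 2.15363e+06

Integral: ∫_3^25 x^4 dx = 1.95308e+06.
½[f(3) + f(25)] = ½[81.0000 + 390625] = 195353.
So far: 2.14843e+06.
Correction k=1: B_{2}/2! · (f^{(1)}(25) − f^{(1)}(3)) = 1/12 · (62500.0 − 108.000) = 5199.33.
Running total after k=1: 2.15363e+06.
Correction k=2: B_{4}/4! · (f^{(3)}(25) − f^{(3)}(3)) = −1/720 · (600.000 − 72.0000) = -0.733333.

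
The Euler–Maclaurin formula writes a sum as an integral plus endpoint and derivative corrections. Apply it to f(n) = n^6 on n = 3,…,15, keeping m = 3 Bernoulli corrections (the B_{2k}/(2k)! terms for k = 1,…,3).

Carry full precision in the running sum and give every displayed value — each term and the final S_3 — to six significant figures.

Integral: ∫_3^15 x^6 dx = 2.44082e+07.
½[f(3) + f(15)] = ½[729.000 + 1.13906e+07] = 5.69568e+06.
Integral + boundary = 3.01038e+07.
k=1: B_{2}/(2)! × [f^{(1)}(15) − f^{(1)}(3)] = 1/12 × (4.55625e+06 − 1458.00) = 379566.
Partial sum through k=1: 3.04834e+07.
k=2: B_{4}/(4)! × [f^{(3)}(15) − f^{(3)}(3)] = −1/720 × (405000 − 3240.00) = -558.000.
Partial sum through k=2: 3.04829e+07.
k=3: B_{6}/(6)! × [f^{(5)}(15) − f^{(5)}(3)] = 1/30240 × (10800.0 − 2160.00) = 0.285714.

S_3 ≈ 3.04829e+07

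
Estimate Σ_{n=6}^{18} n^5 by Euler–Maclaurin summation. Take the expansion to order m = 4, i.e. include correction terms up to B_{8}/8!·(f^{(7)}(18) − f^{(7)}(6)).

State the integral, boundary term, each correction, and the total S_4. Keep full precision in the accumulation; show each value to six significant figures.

S_4 ≈ 6.65278e+06

∫_6^18 x^5 dx evaluates to 5.66093e+06.
Boundary: ½(f(6) + f(18)) = ½(7776.00 + 1.88957e+06) = 948672.
Running total after boundary: 6.60960e+06.
Order-1 term: 1/12 · (524880 − 6480.00) = 43200.0.
Partial sum through k=1: 6.65280e+06.
Order-2 term: −1/720 · (19440.0 − 2160.00) = -24.0000.
Partial sum through k=2: 6.65278e+06.
Order-3 term: 1/30240 · (120.000 − 120.000) = 0.00000.
Partial sum through k=3: 6.65278e+06.
Order-4 term: −1/1209600 · (0.00000 − 0.00000) = 0.00000.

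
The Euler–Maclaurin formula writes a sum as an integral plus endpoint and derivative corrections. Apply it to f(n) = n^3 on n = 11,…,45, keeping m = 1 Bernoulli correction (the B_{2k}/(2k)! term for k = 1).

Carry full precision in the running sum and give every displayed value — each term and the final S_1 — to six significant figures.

S_1 ≈ 1.06820e+06

Integral: ∫_11^45 x^3 dx = 1.02150e+06.
Boundary: ½(f(11) + f(45)) = ½(1331.00 + 91125.0) = 46228.0.
Integral + boundary = 1.06772e+06.
Order-1 term: 1/12 · (6075.00 − 363.000) = 476.000.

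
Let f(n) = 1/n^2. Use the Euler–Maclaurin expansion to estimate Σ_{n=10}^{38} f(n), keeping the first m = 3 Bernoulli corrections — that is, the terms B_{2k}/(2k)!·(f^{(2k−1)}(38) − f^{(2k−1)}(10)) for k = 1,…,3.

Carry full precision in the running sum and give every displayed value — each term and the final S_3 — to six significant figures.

S_3 ≈ 0.0791938

Integral: ∫_10^38 1/x^2 dx = 0.0736842.
½[f(10) + f(38)] = ½[0.0100000 + 0.000692521] = 0.00534626.
Integral + boundary = 0.0790305.
Correction k=1: B_{2}/2! · (f^{(1)}(38) − f^{(1)}(10)) = 1/12 · (-3.64485e-05 − (-0.00200000)) = 0.000163629.
After k=1: 0.0791941.
Correction k=2: B_{4}/4! · (f^{(3)}(38) − f^{(3)}(10)) = −1/720 · (-3.02896e-07 − (-0.000240000)) = -3.32913e-07.
After k=2: 0.0791938.
Correction k=3: B_{6}/6! · (f^{(5)}(38) − f^{(5)}(10)) = 1/30240 · (-6.29285e-09 − (-7.20000e-05)) = 2.38074e-09.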